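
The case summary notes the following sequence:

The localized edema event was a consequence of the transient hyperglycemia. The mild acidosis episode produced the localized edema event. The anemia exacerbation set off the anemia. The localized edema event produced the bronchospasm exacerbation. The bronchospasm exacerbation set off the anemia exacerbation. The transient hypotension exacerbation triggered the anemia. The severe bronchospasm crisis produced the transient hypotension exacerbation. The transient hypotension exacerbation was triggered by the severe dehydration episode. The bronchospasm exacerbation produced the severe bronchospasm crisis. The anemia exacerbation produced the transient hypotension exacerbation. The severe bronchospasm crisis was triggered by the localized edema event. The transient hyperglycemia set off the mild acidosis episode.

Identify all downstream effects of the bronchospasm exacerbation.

the anemia, the anemia exacerbation, the severe bronchospasm crisis, the transient hypotension exacerbation

Direct effects: the severe bronchospasm crisis, the anemia exacerbation.
2 steps out: the transient hypotension exacerbation, the anemia.
Not reachable from it: the transient hyperglycemia, the mild acidosis episode, the localized edema event, the severe dehydration episode.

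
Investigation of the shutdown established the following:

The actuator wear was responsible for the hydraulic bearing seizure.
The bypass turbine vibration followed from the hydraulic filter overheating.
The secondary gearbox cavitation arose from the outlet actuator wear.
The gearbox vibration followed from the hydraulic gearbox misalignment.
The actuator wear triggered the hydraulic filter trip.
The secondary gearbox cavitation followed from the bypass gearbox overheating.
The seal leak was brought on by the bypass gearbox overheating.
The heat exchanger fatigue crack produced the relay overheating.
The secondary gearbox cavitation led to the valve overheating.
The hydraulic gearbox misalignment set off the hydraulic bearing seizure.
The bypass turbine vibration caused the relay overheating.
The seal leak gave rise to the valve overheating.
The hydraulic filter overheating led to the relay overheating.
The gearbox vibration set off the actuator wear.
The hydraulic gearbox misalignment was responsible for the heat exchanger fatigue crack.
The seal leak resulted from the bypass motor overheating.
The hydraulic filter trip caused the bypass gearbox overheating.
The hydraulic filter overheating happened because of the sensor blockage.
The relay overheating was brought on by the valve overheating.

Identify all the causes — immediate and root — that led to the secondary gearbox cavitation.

Immediate causes of the secondary gearbox cavitation: the outlet actuator wear, the bypass gearbox overheating.
Further upstream: the hydraulic gearbox misalignment, the gearbox vibration, the actuator wear, the hydraulic filter trip.

the actuator wear, the bypass gearbox overheating, the gearbox vibration, the hydraulic filter trip, the hydraulic gearbox misalignment, the outlet actuator wear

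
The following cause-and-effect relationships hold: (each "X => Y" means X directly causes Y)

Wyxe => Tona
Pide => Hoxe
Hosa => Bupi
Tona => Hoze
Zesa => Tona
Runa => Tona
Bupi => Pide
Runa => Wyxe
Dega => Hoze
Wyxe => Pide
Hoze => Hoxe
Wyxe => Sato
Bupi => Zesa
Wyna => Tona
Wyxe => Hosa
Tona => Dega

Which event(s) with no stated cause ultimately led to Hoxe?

Runa, Wyna

Tracing upstream from Hoxe: Hoxe ← Pide ← Wyxe ← Runa.
A separate upstream branch: Hoxe ← Hoze ← Tona ← Wyna.
Each of those chain origins has no stated cause.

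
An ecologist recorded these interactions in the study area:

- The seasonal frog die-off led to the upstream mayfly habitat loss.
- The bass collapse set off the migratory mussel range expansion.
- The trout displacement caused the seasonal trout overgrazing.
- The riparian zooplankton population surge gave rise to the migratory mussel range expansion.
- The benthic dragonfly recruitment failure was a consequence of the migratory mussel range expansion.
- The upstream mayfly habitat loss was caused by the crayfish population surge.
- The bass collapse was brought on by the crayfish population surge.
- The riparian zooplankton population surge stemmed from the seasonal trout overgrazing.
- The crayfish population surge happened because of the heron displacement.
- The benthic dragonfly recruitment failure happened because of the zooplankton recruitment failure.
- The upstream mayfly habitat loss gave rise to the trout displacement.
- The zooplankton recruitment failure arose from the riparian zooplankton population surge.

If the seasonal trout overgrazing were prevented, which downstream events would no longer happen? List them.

the riparian zooplankton population surge, the zooplankton recruitment failure

Downstream of the seasonal trout overgrazing: the riparian zooplankton population surge, the zooplankton recruitment failure, the migratory mussel range expansion, the benthic dragonfly recruitment failure.
Of those, still caused via another path: the migratory mussel range expansion, the benthic dragonfly recruitment failure.
The remainder have no surviving cause.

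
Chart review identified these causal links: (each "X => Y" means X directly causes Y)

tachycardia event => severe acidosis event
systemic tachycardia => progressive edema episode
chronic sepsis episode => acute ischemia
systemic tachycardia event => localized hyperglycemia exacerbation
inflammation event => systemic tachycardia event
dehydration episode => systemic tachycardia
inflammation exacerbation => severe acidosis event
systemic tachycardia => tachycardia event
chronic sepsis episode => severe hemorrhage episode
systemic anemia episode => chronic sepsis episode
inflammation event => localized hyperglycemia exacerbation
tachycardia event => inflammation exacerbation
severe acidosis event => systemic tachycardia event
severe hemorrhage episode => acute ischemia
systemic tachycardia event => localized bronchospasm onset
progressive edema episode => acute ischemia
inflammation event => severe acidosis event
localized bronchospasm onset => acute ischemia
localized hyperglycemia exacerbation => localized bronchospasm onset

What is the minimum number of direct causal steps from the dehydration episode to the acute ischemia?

3

Shortest chain: the dehydration episode → the systemic tachycardia → the progressive edema episode → the acute ischemia.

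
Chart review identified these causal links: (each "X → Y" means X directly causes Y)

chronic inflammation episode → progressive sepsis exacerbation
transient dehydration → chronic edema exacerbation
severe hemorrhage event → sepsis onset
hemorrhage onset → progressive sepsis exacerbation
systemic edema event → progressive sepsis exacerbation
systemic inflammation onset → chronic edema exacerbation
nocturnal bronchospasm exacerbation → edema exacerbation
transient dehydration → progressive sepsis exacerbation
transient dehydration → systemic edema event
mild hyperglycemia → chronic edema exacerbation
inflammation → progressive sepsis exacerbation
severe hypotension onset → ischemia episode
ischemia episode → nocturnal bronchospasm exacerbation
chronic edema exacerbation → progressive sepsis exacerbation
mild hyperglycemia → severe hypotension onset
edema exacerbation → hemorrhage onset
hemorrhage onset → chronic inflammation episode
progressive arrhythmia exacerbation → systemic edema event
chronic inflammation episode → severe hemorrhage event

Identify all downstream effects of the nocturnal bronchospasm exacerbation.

Direct effects: the edema exacerbation.
2 steps out: the hemorrhage onset.
3 steps out: the chronic inflammation episode, the progressive sepsis exacerbation.
4 steps out: the severe hemorrhage event.
5 steps out: the sepsis onset.
Not reachable from it: the mild hyperglycemia, the severe hypotension onset, the ischemia episode, the systemic inflammation onset, the inflammation, the progressive arrhythmia exacerbation, the transient dehydration, the systemic edema event, the chronic edema exacerbation.

the chronic inflammation episode, the edema exacerbation, the hemorrhage onset, the progressive sepsis exacerbation, the sepsis onset, the severe hemorrhage event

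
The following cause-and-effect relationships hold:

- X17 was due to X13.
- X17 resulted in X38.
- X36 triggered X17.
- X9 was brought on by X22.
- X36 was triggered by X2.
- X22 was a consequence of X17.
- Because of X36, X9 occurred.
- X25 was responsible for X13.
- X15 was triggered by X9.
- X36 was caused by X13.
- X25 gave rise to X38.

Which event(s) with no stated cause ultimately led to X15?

Tracing upstream from X15: X15 ← X9 ← X36 ← X13 ← X25.
A separate upstream branch: X15 ← X9 ← X36 ← X2.
Each of those chain origins has no stated cause.

X2, X25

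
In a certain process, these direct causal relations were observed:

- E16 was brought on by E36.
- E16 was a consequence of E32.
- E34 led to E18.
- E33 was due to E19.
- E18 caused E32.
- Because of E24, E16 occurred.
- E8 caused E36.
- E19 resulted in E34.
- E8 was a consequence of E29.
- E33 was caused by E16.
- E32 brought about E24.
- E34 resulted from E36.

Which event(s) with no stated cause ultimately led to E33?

E19, E29

Tracing upstream from E33: E33 ← E19.
A separate upstream branch: E33 ← E16 ← E36 ← E8 ← E29.
Each of those chain origins has no stated cause.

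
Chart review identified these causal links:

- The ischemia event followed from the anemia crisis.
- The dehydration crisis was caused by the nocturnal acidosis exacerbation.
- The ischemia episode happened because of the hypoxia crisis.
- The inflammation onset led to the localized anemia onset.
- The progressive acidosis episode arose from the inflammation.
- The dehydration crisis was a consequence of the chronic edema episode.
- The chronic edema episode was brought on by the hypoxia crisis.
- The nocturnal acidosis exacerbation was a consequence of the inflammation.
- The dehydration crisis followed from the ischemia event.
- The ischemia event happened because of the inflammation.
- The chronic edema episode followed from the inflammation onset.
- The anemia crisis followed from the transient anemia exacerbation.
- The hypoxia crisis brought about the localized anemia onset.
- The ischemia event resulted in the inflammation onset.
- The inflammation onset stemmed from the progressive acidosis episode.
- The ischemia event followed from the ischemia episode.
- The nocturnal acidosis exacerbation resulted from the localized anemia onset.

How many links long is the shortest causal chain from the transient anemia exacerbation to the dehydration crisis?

3

Shortest chain: the transient anemia exacerbation → the anemia crisis → the ischemia event → the dehydration crisis.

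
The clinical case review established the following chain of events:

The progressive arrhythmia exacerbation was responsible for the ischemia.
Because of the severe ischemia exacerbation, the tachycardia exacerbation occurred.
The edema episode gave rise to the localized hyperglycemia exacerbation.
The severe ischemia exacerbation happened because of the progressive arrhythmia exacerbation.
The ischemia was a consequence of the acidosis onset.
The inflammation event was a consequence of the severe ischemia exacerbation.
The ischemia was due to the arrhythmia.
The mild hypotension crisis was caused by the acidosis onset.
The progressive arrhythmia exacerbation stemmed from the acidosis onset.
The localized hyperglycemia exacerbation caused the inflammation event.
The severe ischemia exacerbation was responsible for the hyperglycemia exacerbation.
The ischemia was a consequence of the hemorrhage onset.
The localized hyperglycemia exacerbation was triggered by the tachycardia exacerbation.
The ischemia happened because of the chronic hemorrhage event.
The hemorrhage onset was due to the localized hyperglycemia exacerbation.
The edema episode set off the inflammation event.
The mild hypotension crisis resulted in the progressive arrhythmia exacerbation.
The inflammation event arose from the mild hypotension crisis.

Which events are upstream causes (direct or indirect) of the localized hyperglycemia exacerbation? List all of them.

the acidosis onset, the edema episode, the mild hypotension crisis, the progressive arrhythmia exacerbation, the severe ischemia exacerbation, the tachycardia exacerbation

Immediate causes of the localized hyperglycemia exacerbation: the edema episode, the tachycardia exacerbation.
Further upstream: the acidosis onset, the mild hypotension crisis, the progressive arrhythmia exacerbation, the severe ischemia exacerbation.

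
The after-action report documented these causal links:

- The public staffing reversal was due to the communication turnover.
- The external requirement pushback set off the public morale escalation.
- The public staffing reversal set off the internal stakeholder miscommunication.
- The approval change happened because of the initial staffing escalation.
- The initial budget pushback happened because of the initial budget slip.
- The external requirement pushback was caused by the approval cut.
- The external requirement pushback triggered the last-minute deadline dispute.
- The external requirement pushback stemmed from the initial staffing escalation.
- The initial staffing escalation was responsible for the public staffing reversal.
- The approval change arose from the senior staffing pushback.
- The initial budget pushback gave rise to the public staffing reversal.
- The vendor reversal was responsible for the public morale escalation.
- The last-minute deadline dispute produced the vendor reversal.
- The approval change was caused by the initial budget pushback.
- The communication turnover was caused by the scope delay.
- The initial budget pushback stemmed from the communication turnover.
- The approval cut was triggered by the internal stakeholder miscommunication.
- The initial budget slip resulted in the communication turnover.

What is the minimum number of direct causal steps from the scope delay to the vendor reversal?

7

Shortest chain: the scope delay → the communication turnover → the public staffing reversal → the internal stakeholder miscommunication → the approval cut → the external requirement pushback → the last-minute deadline dispute → the vendor reversal.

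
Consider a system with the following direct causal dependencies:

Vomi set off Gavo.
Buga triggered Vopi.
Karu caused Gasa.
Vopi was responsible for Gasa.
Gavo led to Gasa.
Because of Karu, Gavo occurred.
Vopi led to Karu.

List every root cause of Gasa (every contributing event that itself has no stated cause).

Buga, Vomi

Tracing upstream from Gasa: Gasa ← Vopi ← Buga.
A separate upstream branch: Gasa ← Gavo ← Vomi.
Each of those chain origins has no stated cause.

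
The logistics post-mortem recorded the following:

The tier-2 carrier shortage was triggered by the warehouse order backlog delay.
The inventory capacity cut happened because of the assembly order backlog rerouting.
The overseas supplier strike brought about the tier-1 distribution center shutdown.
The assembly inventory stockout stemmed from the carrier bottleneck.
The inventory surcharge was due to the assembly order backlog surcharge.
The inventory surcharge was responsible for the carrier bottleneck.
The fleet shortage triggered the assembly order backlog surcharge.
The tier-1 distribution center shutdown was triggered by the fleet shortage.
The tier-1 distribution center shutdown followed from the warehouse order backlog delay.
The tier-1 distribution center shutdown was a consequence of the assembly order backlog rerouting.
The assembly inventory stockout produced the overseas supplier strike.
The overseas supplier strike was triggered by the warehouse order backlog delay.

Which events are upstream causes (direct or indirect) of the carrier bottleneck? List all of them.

Immediate cause of the carrier bottleneck: the inventory surcharge.
Further upstream: the fleet shortage, the assembly order backlog surcharge.

the assembly order backlog surcharge, the fleet shortage, the inventory surcharge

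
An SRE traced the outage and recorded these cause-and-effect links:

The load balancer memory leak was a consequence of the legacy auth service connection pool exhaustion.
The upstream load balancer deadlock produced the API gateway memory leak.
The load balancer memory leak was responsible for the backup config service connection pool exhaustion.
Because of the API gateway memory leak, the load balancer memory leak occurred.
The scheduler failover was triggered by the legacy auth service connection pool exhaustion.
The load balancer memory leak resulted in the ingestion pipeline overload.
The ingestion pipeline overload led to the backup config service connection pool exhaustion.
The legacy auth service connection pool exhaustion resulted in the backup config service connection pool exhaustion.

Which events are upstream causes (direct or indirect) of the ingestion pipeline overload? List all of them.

the API gateway memory leak, the legacy auth service connection pool exhaustion, the load balancer memory leak, the upstream load balancer deadlock

Immediate cause of the ingestion pipeline overload: the load balancer memory leak.
Further upstream: the upstream load balancer deadlock, the API gateway memory leak, the legacy auth service connection pool exhaustion.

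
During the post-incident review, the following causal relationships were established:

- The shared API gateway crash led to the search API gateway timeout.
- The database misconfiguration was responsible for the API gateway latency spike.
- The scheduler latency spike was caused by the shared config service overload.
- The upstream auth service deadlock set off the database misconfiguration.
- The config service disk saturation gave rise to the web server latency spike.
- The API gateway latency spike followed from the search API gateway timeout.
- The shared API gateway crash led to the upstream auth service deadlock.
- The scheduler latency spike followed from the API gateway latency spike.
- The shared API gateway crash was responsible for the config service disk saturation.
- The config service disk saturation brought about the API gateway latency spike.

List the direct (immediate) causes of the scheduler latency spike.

the API gateway latency spike, the shared config service overload

Upstream contributors include the shared API gateway crash, the search API gateway timeout, the config service disk saturation, the upstream auth service deadlock, the database misconfiguration, but only the API gateway latency spike, the shared config service overload feed directly into the scheduler latency spike.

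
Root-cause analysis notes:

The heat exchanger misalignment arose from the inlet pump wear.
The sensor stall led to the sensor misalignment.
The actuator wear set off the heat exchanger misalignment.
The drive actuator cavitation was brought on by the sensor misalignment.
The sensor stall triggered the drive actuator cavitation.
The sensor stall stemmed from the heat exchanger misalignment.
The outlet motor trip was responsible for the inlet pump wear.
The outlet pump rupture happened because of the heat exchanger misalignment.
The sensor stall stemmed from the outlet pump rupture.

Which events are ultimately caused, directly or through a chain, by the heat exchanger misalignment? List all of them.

Direct effects: the outlet pump rupture, the sensor stall.
2 steps out: the sensor misalignment, the drive actuator cavitation.
Not reachable from it: the outlet motor trip, the inlet pump wear, the actuator wear.

the drive actuator cavitation, the outlet pump rupture, the sensor misalignment, the sensor stall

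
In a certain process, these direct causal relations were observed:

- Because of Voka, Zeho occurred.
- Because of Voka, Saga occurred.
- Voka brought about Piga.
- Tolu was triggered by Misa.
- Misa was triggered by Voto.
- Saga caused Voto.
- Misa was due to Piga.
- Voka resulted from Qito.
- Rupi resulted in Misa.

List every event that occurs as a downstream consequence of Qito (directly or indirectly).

Misa, Piga, Saga, Tolu, Voka, Voto, Zeho

Direct effects: Voka.
2 steps out: Zeho, Piga, Saga.
3 steps out: Voto, Misa.
4 steps out: Tolu.
Not reachable from it: Rupi.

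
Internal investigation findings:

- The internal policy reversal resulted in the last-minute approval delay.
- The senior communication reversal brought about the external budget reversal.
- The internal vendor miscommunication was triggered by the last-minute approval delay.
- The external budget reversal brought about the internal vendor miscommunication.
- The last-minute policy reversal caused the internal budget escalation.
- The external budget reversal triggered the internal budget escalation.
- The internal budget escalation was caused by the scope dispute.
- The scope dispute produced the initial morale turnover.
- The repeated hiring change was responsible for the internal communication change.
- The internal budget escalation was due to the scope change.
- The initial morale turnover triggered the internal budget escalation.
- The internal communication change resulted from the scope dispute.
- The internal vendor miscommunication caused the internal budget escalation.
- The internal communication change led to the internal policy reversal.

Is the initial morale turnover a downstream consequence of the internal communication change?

No

The internal communication change leads to the internal policy reversal, the last-minute approval delay, the internal vendor miscommunication, the internal budget escalation; the initial morale turnover is not among them.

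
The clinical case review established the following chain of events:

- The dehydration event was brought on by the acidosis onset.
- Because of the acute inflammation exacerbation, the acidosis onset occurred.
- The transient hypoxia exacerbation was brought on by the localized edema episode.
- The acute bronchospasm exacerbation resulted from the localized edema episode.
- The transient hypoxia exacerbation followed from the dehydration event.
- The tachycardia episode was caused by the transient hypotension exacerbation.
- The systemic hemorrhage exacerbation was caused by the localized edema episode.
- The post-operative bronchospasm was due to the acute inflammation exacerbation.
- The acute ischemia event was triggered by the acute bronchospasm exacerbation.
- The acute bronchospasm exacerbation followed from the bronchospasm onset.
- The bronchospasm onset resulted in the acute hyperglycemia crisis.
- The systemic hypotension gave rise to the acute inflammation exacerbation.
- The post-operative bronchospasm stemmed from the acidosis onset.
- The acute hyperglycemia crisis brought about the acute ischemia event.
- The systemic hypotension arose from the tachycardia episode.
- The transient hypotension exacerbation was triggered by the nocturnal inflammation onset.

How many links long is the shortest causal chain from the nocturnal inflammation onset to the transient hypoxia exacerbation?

Shortest chain: the nocturnal inflammation onset → the transient hypotension exacerbation → the tachycardia episode → the systemic hypotension → the acute inflammation exacerbation → the acidosis onset → the dehydration event → the transient hypoxia exacerbation.

7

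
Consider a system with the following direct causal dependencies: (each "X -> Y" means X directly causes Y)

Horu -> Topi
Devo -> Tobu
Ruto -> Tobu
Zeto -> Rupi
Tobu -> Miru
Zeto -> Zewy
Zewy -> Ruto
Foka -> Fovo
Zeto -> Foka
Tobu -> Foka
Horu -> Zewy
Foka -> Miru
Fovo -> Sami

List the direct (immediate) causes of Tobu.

Devo, Ruto

Upstream contributors include Horu, Zeto, Zewy, but only Devo, Ruto feed directly into Tobu.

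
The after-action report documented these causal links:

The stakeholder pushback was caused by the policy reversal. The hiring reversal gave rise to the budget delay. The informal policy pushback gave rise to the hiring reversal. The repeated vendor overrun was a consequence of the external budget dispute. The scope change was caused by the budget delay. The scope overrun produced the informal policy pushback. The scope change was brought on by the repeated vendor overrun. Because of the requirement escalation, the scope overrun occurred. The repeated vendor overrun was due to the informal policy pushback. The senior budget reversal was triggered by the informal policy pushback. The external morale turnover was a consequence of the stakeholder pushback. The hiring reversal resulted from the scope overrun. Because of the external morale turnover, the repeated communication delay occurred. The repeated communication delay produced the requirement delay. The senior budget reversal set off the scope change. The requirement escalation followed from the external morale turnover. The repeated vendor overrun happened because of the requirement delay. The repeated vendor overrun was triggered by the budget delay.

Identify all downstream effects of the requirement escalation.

Direct effects: the scope overrun.
2 steps out: the informal policy pushback, the hiring reversal.
3 steps out: the senior budget reversal, the budget delay, the repeated vendor overrun.
4 steps out: the scope change.
Not reachable from it: the policy reversal, the stakeholder pushback, the external morale turnover, the repeated communication delay, the external budget dispute, the requirement delay.

the budget delay, the hiring reversal, the informal policy pushback, the repeated vendor overrun, the scope change, the scope overrun, the senior budget reversal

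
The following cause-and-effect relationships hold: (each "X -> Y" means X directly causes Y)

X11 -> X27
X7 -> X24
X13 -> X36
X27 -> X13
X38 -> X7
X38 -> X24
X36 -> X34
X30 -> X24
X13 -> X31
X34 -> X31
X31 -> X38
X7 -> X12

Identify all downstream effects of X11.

Direct effects: X27.
2 steps out: X13.
3 steps out: X36, X31.
4 steps out: X34, X38.
5 steps out: X7, X24.
6 steps out: X12.
Not reachable from it: X30.

X12, X13, X24, X27, X31, X34, X36, X38, X7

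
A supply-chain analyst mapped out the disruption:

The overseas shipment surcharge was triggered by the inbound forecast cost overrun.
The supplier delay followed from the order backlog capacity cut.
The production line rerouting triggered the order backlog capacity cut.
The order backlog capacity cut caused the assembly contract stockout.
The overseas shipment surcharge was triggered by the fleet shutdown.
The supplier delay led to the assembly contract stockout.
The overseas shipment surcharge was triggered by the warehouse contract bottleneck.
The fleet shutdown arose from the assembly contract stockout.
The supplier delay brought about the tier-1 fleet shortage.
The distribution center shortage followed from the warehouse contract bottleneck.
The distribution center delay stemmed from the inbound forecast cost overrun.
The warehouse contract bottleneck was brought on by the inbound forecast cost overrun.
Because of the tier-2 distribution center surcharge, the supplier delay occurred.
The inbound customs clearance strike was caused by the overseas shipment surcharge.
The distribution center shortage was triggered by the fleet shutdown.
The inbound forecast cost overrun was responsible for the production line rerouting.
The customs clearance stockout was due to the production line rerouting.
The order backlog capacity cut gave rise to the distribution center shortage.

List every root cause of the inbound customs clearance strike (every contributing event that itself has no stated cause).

Tracing upstream from the inbound customs clearance strike: the inbound customs clearance strike ← the overseas shipment surcharge ← the inbound forecast cost overrun.
A separate upstream branch: the inbound customs clearance strike ← the overseas shipment surcharge ← the fleet shutdown ← the assembly contract stockout ← the supplier delay ← the tier-2 distribution center surcharge.
Each of those chain origins has no stated cause.

the inbound forecast cost overrun, the tier-2 distribution center surcharge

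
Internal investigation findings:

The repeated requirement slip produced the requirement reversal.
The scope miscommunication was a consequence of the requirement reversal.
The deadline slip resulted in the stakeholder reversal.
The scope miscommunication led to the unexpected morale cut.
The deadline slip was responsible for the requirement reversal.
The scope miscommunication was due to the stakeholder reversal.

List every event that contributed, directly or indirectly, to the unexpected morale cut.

Immediate cause of the unexpected morale cut: the scope miscommunication.
Further upstream: the deadline slip, the stakeholder reversal, the requirement reversal, the repeated requirement slip.

the deadline slip, the repeated requirement slip, the requirement reversal, the scope miscommunication, the stakeholder reversal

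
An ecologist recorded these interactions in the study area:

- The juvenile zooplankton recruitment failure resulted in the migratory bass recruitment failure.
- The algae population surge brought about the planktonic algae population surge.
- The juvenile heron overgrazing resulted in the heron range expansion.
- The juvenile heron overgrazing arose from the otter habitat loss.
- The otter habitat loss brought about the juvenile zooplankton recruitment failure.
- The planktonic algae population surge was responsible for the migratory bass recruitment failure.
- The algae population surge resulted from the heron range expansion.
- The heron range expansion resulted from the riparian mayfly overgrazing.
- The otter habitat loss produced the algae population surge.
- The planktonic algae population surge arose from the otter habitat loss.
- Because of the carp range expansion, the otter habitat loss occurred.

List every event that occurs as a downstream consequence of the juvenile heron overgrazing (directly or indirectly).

Direct effects: the heron range expansion.
2 steps out: the algae population surge.
3 steps out: the planktonic algae population surge.
4 steps out: the migratory bass recruitment failure.
Not reachable from it: the carp range expansion, the otter habitat loss, the juvenile zooplankton recruitment failure, the riparian mayfly overgrazing.

the algae population surge, the heron range expansion, the migratory bass recruitment failure, the planktonic algae population surge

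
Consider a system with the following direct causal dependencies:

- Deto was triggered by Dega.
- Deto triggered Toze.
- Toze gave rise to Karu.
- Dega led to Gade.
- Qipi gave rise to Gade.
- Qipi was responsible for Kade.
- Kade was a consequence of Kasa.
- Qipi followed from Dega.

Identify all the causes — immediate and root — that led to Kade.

Immediate causes of Kade: Qipi, Kasa.
Further upstream: Dega.

Dega, Kasa, Qipi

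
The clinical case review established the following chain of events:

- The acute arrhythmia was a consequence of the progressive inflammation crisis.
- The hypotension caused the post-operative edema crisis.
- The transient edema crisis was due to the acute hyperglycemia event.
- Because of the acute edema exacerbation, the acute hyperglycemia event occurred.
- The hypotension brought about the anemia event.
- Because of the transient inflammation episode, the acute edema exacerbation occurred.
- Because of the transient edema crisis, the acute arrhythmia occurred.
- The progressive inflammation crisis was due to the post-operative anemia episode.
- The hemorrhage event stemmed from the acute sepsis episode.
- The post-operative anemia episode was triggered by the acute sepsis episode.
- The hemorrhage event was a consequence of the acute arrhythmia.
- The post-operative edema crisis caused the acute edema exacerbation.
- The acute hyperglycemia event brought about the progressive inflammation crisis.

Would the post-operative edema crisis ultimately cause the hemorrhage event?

There is a causal chain: the post-operative edema crisis → the acute edema exacerbation → the acute hyperglycemia event → the progressive inflammation crisis → the acute arrhythmia → the hemorrhage event.

Yes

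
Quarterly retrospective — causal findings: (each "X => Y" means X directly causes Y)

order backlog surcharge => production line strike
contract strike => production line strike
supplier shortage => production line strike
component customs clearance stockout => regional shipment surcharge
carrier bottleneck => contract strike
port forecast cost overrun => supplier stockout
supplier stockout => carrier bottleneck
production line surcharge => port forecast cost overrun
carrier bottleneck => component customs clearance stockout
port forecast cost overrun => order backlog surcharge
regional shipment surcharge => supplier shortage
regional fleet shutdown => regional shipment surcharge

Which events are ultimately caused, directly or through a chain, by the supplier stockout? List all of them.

the carrier bottleneck, the component customs clearance stockout, the contract strike, the production line strike, the regional shipment surcharge, the supplier shortage

Direct effects: the carrier bottleneck.
2 steps out: the component customs clearance stockout, the contract strike.
3 steps out: the regional shipment surcharge, the production line strike.
4 steps out: the supplier shortage.
Not reachable from it: the production line surcharge, the port forecast cost overrun, the regional fleet shutdown, the order backlog surcharge.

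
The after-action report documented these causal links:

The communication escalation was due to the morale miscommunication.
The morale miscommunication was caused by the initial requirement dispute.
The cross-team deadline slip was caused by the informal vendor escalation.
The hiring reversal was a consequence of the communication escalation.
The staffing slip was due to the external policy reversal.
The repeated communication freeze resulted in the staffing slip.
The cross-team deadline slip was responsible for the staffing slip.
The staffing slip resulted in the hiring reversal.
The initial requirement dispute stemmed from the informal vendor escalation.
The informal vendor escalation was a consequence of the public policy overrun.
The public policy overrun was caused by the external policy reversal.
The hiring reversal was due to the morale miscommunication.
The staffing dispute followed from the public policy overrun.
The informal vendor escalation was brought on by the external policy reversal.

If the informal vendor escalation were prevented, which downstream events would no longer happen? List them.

Downstream of the informal vendor escalation: the cross-team deadline slip, the initial requirement dispute, the staffing slip, the morale miscommunication, the communication escalation, the hiring reversal.
Of those, still caused via another path: the staffing slip, the hiring reversal.
The remainder have no surviving cause.

the communication escalation, the cross-team deadline slip, the initial requirement dispute, the morale miscommunication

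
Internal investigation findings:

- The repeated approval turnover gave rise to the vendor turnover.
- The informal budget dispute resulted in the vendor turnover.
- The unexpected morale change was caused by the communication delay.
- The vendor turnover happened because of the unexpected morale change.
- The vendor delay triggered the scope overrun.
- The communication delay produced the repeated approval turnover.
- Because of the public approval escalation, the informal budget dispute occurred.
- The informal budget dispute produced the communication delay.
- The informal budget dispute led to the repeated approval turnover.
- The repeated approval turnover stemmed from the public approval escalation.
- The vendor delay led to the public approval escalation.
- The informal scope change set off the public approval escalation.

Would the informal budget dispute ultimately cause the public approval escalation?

No

The informal budget dispute leads to the communication delay, the repeated approval turnover, the unexpected morale change, the vendor turnover; the public approval escalation is not among them.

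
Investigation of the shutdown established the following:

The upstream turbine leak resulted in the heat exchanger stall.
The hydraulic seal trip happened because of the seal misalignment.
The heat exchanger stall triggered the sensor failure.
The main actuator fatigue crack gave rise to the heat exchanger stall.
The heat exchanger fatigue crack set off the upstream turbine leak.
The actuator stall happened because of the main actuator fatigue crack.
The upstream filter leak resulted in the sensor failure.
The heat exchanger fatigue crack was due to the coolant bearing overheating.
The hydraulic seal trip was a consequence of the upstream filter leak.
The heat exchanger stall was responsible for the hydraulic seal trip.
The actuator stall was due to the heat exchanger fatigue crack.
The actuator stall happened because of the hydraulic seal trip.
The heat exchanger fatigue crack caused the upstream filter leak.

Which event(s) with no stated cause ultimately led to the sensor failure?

Tracing upstream from the sensor failure: the sensor failure ← the upstream filter leak ← the heat exchanger fatigue crack ← the coolant bearing overheating.
A separate upstream branch: the sensor failure ← the heat exchanger stall ← the main actuator fatigue crack.
Each of those chain origins has no stated cause.

the coolant bearing overheating, the main actuator fatigue crack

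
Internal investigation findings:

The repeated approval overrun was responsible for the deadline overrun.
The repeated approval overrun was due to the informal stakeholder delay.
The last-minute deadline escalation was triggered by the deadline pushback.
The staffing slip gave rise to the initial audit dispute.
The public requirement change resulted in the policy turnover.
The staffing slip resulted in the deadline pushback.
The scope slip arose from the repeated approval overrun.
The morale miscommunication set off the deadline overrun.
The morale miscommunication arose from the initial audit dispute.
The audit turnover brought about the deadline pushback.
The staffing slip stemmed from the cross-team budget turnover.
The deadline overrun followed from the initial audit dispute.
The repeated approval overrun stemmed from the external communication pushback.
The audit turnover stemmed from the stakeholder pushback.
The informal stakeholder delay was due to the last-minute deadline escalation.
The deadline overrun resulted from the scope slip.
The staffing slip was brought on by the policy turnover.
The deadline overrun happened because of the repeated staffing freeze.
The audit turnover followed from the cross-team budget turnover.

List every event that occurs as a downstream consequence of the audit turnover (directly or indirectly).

the deadline overrun, the deadline pushback, the informal stakeholder delay, the last-minute deadline escalation, the repeated approval overrun, the scope slip

Direct effects: the deadline pushback.
2 steps out: the last-minute deadline escalation.
3 steps out: the informal stakeholder delay.
4 steps out: the repeated approval overrun.
5 steps out: the scope slip, the deadline overrun.
Not reachable from it: the cross-team budget turnover, the repeated staffing freeze, the public requirement change, the policy turnover, the stakeholder pushback, the staffing slip, the external communication pushback, the initial audit dispute, the morale miscommunication.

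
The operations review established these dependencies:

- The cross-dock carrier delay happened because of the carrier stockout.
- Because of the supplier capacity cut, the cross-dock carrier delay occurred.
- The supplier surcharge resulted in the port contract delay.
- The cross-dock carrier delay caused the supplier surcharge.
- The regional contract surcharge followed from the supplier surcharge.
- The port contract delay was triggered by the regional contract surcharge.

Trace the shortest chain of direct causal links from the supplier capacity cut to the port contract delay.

the supplier capacity cut → the cross-dock carrier delay → the supplier surcharge → the port contract delay

the supplier capacity cut → the cross-dock carrier delay
the cross-dock carrier delay → the supplier surcharge
the supplier surcharge → the port contract delay
Length: 3 steps.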